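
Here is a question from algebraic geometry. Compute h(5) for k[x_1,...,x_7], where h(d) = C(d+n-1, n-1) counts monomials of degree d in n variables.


The Hilbert function for the polynomial ring in 7 variables is:
h(d) = C(d+n-1, n-1)
h(5) = C(5+7-1, 7-1) = C(11, 6)
= 11! / (6! * 5!)
= 462

462


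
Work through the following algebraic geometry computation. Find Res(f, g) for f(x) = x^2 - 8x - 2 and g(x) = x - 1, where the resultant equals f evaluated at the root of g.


For Res(f, x - c), we evaluate f at x = c.
f(1) = 1^2 - 8*1 - 2
= 1 - 8 - 2
= -7 - 2 = -9
Res(f, g) = -9

-9


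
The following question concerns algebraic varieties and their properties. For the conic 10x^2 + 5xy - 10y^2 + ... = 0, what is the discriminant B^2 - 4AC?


The discriminant of a conic Ax^2 + Bxy + Cy^2 + ... = 0 is B^2 - 4AC.
B^2 = 5^2 = 25
4AC = 4*10*(-10) = -400
Discriminant = 25 + 400 = 425

425


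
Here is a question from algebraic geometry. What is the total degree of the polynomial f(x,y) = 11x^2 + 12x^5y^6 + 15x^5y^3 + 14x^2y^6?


Examine each term for its total degree (sum of exponents).
  Term '11x^2' has total degree 2+0 = 2.
  Term '12x^5y^6' has total degree 5+6 = 11.
  Term '15x^5y^3' has total degree 5+3 = 8.
  Term '14x^2y^6' has total degree 2+6 = 8.
The maximum total degree among all terms is 11.

11


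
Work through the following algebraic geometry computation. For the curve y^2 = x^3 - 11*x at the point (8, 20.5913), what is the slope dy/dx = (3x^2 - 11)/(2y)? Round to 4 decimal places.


Using implicit differentiation of y^2 = x^3 - 11*x:
2y * dy/dx = 3x^2 - 11
dy/dx = (3x^2 - 11)/(2y)
Numerator: 3*8^2 - 11 = 181
Denominator: 2*20.5913 = 41.1826
dy/dx = 181/41.1826 = 4.3951

4.3951


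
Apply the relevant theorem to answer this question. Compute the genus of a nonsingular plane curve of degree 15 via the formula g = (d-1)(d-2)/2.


Using the genus formula for smooth plane curves:
g = (d-1)(d-2)/2
g = (15-1)(15-2)/2
g = 14*13/2
g = 182/2 = 91

91


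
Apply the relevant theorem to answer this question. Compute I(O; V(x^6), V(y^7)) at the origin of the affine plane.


The intersection multiplicity of V(x^a) and V(y^b) at the origin is:
I(O; V(x^6), V(y^7)) = dim_k(k[x,y]/(x^6, y^7))
A basis for k[x,y]/(x^6, y^7) is the set of monomials x^i * y^j
where 0 <= i < 6 and 0 <= j < 7.
The number of such monomials is 6 * 7 = 42

42


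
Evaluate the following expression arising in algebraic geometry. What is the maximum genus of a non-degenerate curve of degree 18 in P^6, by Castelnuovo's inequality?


Castelnuovo's bound: write d - 1 = m(r-1) + epsilon with 0 <= epsilon < r-1.
d - 1 = 18 - 1 = 17
r - 1 = 6 - 1 = 5
17 = 3*5 + 2, so m = 3, epsilon = 2
pi(d, r) = m(m-1)(r-1)/2 + m*epsilon
= 3*2*5/2 + 3*2
= 30/2 + 6
= 15 + 6 = 21

21


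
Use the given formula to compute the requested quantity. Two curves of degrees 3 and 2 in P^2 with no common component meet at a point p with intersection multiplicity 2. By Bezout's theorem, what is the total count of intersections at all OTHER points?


By Bezout's theorem, the total intersection number is d1 * d2.
Total = 3 * 2 = 6
Intersection multiplicity at p = 2
Remaining intersections = 6 - 2 = 4

4


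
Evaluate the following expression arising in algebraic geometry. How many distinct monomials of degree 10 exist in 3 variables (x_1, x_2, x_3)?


The number of degree-10 monomials in 3 variables is C(d+n-1, n-1).
= C(10+3-1, 3-1) = C(12, 2)
= 66

66


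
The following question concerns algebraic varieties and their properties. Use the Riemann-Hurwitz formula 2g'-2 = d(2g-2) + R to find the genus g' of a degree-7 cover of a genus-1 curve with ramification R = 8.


Riemann-Hurwitz formula: 2g' - 2 = d(2g - 2) + R
Given: d = 7, g = 1, R = 8
2g' - 2 = 7*(2*1 - 2) + 8
2g' - 2 = 7*0 + 8
2g' - 2 = 0 + 8 = 8
2g' = 10
g' = 5

5


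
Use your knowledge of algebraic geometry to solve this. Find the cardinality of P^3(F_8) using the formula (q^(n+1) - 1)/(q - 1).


P^3(F_8) has (q^(n+1) - 1)/(q - 1) points.
= 8^3 + 8^2 + 8^1 + 8^0
= 512 + 64 + 8 + 1
= 585

585


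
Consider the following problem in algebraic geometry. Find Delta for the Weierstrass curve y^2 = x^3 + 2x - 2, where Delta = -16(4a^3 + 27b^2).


Compute each component:
4a^3 = 4*2^3 = 4*8 = 32
27b^2 = 27*(-2)^2 = 27*4 = 108
4a^3 + 27b^2 = 32 + 108 = 140
Delta = -16*140 = -2240

-2240


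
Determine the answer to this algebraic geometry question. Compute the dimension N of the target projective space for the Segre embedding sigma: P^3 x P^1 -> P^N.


The Segre embedding maps P^m x P^n into P^N via
all products of coordinates from each factor.
N = (m+1)(n+1) - 1
N = (3+1)(1+1) - 1
N = 4*2 - 1
N = 8 - 1 = 7

7


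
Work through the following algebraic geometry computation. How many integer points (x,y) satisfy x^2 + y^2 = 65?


Systematically check integer values of x where x^2 <= 65.
For each valid x, check if 65 - x^2 is a perfect square.
x=1: 65 - 1 = 64, sqrt = 8 (valid)
x=4: 65 - 16 = 49, sqrt = 7 (valid)
x=7: 65 - 49 = 16, sqrt = 4 (valid)
x=8: 65 - 64 = 1, sqrt = 1 (valid)
Total integer solutions found: 16

16


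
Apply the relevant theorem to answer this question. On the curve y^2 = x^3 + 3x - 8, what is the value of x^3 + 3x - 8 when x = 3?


Compute x^3 + 3x - 8 at x = 3:
x^3 = 3^3 = 27
3*x = 3*3 = 9
Sum: 27 + 9 - 8 = 28

28


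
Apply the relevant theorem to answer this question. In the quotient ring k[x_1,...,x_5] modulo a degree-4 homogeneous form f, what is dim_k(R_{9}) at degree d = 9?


For R = k[x_1,...,x_n]/(f) with f homogeneous of degree e:
The Hilbert series is (1 - t^e)/(1 - t)^n.
So h(d) = C(d+n-1, n-1) - C(d-e+n-1, n-1) for d >= e.
With n=5, e=4, d=9:
C(9+5-1, 5-1) = C(13, 4) = 715
C(9-4+5-1, 5-1) = C(9, 4) = 126
h(9) = 715 - 126 = 589

589


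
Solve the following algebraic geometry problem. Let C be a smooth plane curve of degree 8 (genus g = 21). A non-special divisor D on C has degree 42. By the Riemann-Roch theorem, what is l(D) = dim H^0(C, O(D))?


First, compute the genus of a smooth plane curve of degree 8:
g = (d-1)(d-2)/2 = (8-1)(8-2)/2 = 21
For a non-special divisor D (i.e., h^1(D) = 0), Riemann-Roch gives:
l(D) = deg(D) - g + 1
Since deg(D) = 42 >= 2g - 1 = 41, D is non-special.
l(D) = 42 - 21 + 1 = 22

22


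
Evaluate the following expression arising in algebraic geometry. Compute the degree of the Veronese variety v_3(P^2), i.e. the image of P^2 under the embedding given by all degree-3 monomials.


The Veronese variety v_3(P^2) has degree d^r.
d^r = 3^2 = 9

9


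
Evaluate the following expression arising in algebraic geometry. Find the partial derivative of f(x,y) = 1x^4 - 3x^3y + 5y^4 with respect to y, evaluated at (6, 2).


df/dy = (-3)*x^3 + 4*5*y^3
At (6,2): (-3)*6^3 + 4*5*2^3
= -648 + 160
= -488

-488


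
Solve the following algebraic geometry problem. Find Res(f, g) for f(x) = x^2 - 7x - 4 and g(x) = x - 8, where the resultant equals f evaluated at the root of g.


For Res(f, x - c), we evaluate f at x = c.
f(8) = 8^2 - 7*8 - 4
= 64 - 56 - 4
= 8 - 4 = 4
Res(f, g) = 4

4


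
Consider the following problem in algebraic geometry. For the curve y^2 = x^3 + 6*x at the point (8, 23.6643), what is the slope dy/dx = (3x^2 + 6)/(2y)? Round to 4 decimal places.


Using implicit differentiation of y^2 = x^3 + 6*x:
2y * dy/dx = 3x^2 + 6
dy/dx = (3x^2 + 6)/(2y)
Numerator: 3*8^2 + 6 = 198
Denominator: 2*23.6643 = 47.3286
dy/dx = 198/47.3286 = 4.1835

4.1835


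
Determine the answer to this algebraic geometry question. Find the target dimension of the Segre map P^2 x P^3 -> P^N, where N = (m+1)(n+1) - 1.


The Segre embedding maps P^m x P^n into P^N via
all products of coordinates from each factor.
N = (m+1)(n+1) - 1
N = (2+1)(3+1) - 1
N = 3*4 - 1
N = 12 - 1 = 11

11


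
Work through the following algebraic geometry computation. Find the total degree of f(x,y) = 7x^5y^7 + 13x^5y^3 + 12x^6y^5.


Examine each term for its total degree (sum of exponents).
  Term '7x^5y^7' has total degree 5+7 = 12.
  Term '13x^5y^3' has total degree 5+3 = 8.
  Term '12x^6y^5' has total degree 6+5 = 11.
The maximum total degree among all terms is 12.

12


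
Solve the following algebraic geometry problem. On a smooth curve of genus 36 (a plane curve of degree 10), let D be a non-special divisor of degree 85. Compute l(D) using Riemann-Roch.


First, compute the genus of a smooth plane curve of degree 10:
g = (d-1)(d-2)/2 = (10-1)(10-2)/2 = 36
For a non-special divisor D (i.e., h^1(D) = 0), Riemann-Roch gives:
l(D) = deg(D) - g + 1
Since deg(D) = 85 >= 2g - 1 = 71, D is non-special.
l(D) = 85 - 36 + 1 = 50

50


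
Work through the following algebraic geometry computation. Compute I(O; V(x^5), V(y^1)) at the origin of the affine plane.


The intersection multiplicity of V(x^a) and V(y^b) at the origin is:
I(O; V(x^5), V(y^1)) = dim_k(k[x,y]/(x^5, y^1))
A basis for k[x,y]/(x^5, y^1) is the set of monomials x^i * y^j
where 0 <= i < 5 and 0 <= j < 1.
The number of such monomials is 5 * 1 = 5

5


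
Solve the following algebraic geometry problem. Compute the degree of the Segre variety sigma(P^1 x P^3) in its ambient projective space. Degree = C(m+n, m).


The degree of the Segre variety P^1 x P^3 is C(m+n, m).
= C(4, 1)
= 4

4


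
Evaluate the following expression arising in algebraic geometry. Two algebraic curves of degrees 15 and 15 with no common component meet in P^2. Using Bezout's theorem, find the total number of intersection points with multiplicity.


Bezout's theorem states the intersection count equals the product of degrees.
Intersection count = 15 * 15 = 225

225


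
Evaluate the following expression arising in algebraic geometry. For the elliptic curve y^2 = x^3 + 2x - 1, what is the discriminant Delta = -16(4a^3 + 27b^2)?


Compute each component:
4a^3 = 4*2^3 = 4*8 = 32
27b^2 = 27*(-1)^2 = 27*1 = 27
4a^3 + 27b^2 = 32 + 27 = 59
Delta = -16*59 = -944

-944


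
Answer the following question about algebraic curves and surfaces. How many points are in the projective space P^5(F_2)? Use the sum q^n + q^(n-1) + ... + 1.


P^5(F_2) has (q^(n+1) - 1)/(q - 1) points.
= 2^5 + 2^4 + 2^3 + 2^2 + 2^1 + 2^0
= 32 + 16 + 8 + 4 + 2 + 1
= 63

63


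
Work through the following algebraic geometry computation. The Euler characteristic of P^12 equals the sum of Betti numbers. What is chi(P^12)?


The complex projective space P^12 has one cell in each even real dimension 0, 2, ..., 24.
The cohomology groups are H^{2k}(P^12) = Z for k = 0,...,12, and 0 otherwise.
Euler characteristic = sum of Betti numbers = 1 per even-dimensional cohomology group.
chi(P^12) = 12 + 1 = 13

13


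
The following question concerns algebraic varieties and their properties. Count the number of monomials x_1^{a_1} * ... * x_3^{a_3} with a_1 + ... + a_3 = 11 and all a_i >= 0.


The number of degree-11 monomials in 3 variables is C(d+n-1, n-1).
= C(11+3-1, 3-1) = C(13, 2)
= 78

78


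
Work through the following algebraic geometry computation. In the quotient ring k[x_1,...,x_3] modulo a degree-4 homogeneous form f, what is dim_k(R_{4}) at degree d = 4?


For R = k[x_1,...,x_n]/(f) with f homogeneous of degree e:
The Hilbert series is (1 - t^e)/(1 - t)^n.
So h(d) = C(d+n-1, n-1) - C(d-e+n-1, n-1) for d >= e.
With n=3, e=4, d=4:
C(4+3-1, 3-1) = C(6, 2) = 15
C(4-4+3-1, 3-1) = C(2, 2) = 1
h(4) = 15 - 1 = 14

14


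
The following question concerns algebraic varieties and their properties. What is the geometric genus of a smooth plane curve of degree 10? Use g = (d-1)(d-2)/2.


Using the genus formula for smooth plane curves:
g = (d-1)(d-2)/2
g = (10-1)(10-2)/2
g = 9*8/2
g = 72/2 = 36

36


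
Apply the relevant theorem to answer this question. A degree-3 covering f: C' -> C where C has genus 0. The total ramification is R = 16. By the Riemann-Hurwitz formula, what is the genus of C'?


Riemann-Hurwitz formula: 2g' - 2 = d(2g - 2) + R
Given: d = 3, g = 0, R = 16
2g' - 2 = 3*(2*0 - 2) + 16
2g' - 2 = 3*(-2) + 16
2g' - 2 = -6 + 16 = 10
2g' = 12
g' = 6

6


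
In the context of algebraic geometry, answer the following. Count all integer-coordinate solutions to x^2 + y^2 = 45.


Systematically check integer values of x where x^2 <= 45.
For each valid x, check if 45 - x^2 is a perfect square.
x=3: 45 - 9 = 36, sqrt = 6 (valid)
x=6: 45 - 36 = 9, sqrt = 3 (valid)
Total integer solutions found: 8

8


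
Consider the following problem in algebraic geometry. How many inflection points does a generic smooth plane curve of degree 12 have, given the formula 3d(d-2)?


For a general smooth plane curve C of degree d, the inflection points are
the intersection of C with its Hessian curve, which has degree 3(d-2).
By Bezout, the total intersection number is d * 3(d-2) = 12 * 30 = 360.
For a general curve every flex is ordinary, so each contributes
multiplicity 1 to C·Hess(C), and the number of distinct inflection
points is 3d(d-2).
Inflection points = 3*12*(12-2) = 3*12*10 = 360

360


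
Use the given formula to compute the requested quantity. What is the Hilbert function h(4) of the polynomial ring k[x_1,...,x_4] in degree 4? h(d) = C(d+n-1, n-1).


The Hilbert function for the polynomial ring in 4 variables is:
h(d) = C(d+n-1, n-1)
h(4) = C(4+4-1, 4-1) = C(7, 3)
= 7! / (3! * 4!)
= 35

35


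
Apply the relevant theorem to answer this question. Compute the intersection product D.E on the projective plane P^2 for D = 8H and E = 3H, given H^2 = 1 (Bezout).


Using bilinearity of the intersection pairing on the projective plane P^2:
(aH).(bH) = ab * (H.H)
We have H^2 = 1 (Bezout).
D.E = (8H).(3H) = 8*3*1
= 24*1
= 24

24


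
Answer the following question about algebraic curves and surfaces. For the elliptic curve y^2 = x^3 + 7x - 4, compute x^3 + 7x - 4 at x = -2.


Compute x^3 + 7x - 4 at x = -2:
x^3 = (-2)^3 = -8
7*x = 7*(-2) = -14
Sum: -8 - 14 - 4 = -26

-26


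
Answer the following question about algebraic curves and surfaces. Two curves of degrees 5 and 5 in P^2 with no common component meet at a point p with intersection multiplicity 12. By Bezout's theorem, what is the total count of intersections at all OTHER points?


By Bezout's theorem, the total intersection number is d1 * d2.
Total = 5 * 5 = 25
Intersection multiplicity at p = 12
Remaining intersections = 25 - 12 = 13

13


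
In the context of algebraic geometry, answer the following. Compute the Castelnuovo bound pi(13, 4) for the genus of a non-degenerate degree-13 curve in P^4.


Castelnuovo's bound: write d - 1 = m(r-1) + epsilon with 0 <= epsilon < r-1.
d - 1 = 13 - 1 = 12
r - 1 = 4 - 1 = 3
12 = 4*3 + 0, so m = 4, epsilon = 0
pi(d, r) = m(m-1)(r-1)/2 + m*epsilon
= 4*3*3/2 + 4*0
= 36/2 + 0
= 18 + 0 = 18

18


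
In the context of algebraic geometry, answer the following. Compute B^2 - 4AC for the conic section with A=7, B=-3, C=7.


The discriminant of a conic Ax^2 + Bxy + Cy^2 + ... = 0 is B^2 - 4AC.
B^2 = (-3)^2 = 9
4AC = 4*7*7 = 196
Discriminant = 9 - 196 = -187

-187


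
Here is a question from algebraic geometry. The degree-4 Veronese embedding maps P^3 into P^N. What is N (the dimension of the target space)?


The Veronese embedding v_d: P^n -> P^N maps each point to all
degree-d monomials in n+1 homogeneous coordinates.
N = C(n+d, d) - 1
N = C(3+4, 4) - 1
N = C(7, 4) - 1
C(7, 4) = 35
N = 35 - 1 = 34

34


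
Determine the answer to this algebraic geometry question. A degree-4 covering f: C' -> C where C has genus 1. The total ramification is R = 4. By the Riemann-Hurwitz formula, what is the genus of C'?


Riemann-Hurwitz formula: 2g' - 2 = d(2g - 2) + R
Given: d = 4, g = 1, R = 4
2g' - 2 = 4*(2*1 - 2) + 4
2g' - 2 = 4*0 + 4
2g' - 2 = 0 + 4 = 4
2g' = 6
g' = 3

3


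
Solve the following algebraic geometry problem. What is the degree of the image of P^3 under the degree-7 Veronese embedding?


The Veronese variety v_7(P^3) has degree d^r.
d^r = 7^3 = 343

343


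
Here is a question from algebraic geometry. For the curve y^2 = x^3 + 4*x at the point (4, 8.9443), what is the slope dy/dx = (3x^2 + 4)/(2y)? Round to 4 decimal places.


Using implicit differentiation of y^2 = x^3 + 4*x:
2y * dy/dx = 3x^2 + 4
dy/dx = (3x^2 + 4)/(2y)
Numerator: 3*4^2 + 4 = 52
Denominator: 2*8.9443 = 17.8886
dy/dx = 52/17.8886 = 2.9069

2.9069


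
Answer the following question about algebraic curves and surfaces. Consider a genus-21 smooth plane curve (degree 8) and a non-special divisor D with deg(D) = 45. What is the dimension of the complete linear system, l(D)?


First, compute the genus of a smooth plane curve of degree 8:
g = (d-1)(d-2)/2 = (8-1)(8-2)/2 = 21
For a non-special divisor D (i.e., h^1(D) = 0), Riemann-Roch gives:
l(D) = deg(D) - g + 1
Since deg(D) = 45 >= 2g - 1 = 41, D is non-special.
l(D) = 45 - 21 + 1 = 25

25


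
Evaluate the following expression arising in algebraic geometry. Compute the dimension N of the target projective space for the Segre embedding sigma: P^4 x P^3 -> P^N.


The Segre embedding maps P^m x P^n into P^N via
all products of coordinates from each factor.
N = (m+1)(n+1) - 1
N = (4+1)(3+1) - 1
N = 5*4 - 1
N = 20 - 1 = 19

19


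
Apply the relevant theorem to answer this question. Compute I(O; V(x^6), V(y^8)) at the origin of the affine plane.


The intersection multiplicity of V(x^a) and V(y^b) at the origin is:
I(O; V(x^6), V(y^8)) = dim_k(k[x,y]/(x^6, y^8))
A basis for k[x,y]/(x^6, y^8) is the set of monomials x^i * y^j
where 0 <= i < 6 and 0 <= j < 8.
The number of such monomials is 6 * 8 = 48

48


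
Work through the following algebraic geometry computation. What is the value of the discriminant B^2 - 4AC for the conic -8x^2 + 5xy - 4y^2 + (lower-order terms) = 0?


The discriminant of a conic Ax^2 + Bxy + Cy^2 + ... = 0 is B^2 - 4AC.
B^2 = 5^2 = 25
4AC = 4*(-8)*(-4) = 128
Discriminant = 25 - 128 = -103

-103


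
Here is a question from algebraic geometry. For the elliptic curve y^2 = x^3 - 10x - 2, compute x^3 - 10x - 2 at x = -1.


Compute x^3 - 10x - 2 at x = -1:
x^3 = (-1)^3 = -1
(-10)*x = (-10)*(-1) = 10
Sum: -1 + 10 - 2 = 7

7


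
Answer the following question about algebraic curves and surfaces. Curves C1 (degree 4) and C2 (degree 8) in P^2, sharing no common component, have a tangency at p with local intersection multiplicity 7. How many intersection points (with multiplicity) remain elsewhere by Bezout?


By Bezout's theorem, the total intersection number is d1 * d2.
Total = 4 * 8 = 32
Intersection multiplicity at p = 7
Remaining intersections = 32 - 7 = 25

25


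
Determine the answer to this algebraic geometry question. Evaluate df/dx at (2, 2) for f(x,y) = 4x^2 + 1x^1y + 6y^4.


df/dx = 2*4*x^1 + 1*1*x^0*y
At (2,2): 2*4*2^1 + 1*1*2^0*2
= 16 + 2
= 18

18


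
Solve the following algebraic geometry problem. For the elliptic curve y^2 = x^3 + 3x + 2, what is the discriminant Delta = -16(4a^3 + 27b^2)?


Compute each component:
4a^3 = 4*3^3 = 4*27 = 108
27b^2 = 27*2^2 = 27*4 = 108
4a^3 + 27b^2 = 108 + 108 = 216
Delta = -16*216 = -3456

-3456


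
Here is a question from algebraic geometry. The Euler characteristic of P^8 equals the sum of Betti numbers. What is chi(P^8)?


The complex projective space P^8 has one cell in each even real dimension 0, 2, ..., 16.
The cohomology groups are H^{2k}(P^8) = Z for k = 0,...,8, and 0 otherwise.
Euler characteristic = sum of Betti numbers = 1 per even-dimensional cohomology group.
chi(P^8) = 8 + 1 = 9

9


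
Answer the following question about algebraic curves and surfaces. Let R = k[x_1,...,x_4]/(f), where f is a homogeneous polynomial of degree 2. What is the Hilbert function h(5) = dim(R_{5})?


For R = k[x_1,...,x_n]/(f) with f homogeneous of degree e:
The Hilbert series is (1 - t^e)/(1 - t)^n.
So h(d) = C(d+n-1, n-1) - C(d-e+n-1, n-1) for d >= e.
With n=4, e=2, d=5:
C(5+4-1, 4-1) = C(8, 3) = 56
C(5-2+4-1, 4-1) = C(6, 3) = 20
h(5) = 56 - 20 = 36

36


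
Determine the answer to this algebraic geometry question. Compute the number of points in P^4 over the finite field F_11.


P^4(F_11) has (q^(n+1) - 1)/(q - 1) points.
= 11^4 + 11^3 + 11^2 + 11^1 + 11^0
= 14641 + 1331 + 121 + 11 + 1
= 16105

16105


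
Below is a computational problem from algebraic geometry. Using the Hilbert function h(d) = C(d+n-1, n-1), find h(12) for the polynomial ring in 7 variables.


The Hilbert function for the polynomial ring in 7 variables is:
h(d) = C(d+n-1, n-1)
h(12) = C(12+7-1, 7-1) = C(18, 6)
= 18! / (6! * 12!)
= 18564

18564


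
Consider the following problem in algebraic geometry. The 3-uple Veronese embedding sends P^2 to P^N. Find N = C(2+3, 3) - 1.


The Veronese embedding v_d: P^n -> P^N maps each point to all
degree-d monomials in n+1 homogeneous coordinates.
N = C(n+d, d) - 1
N = C(2+3, 3) - 1
N = C(5, 3) - 1
C(5, 3) = 10
N = 10 - 1 = 9

9


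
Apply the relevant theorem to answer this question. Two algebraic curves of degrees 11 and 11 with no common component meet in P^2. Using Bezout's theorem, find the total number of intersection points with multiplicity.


Bezout's theorem states the intersection count equals the product of degrees.
Intersection count = 11 * 11 = 121

121


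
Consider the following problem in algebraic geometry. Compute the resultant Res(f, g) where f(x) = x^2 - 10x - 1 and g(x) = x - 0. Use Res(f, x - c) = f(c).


For Res(f, x - c), we evaluate f at x = c.
f(0) = 0^2 - 10*0 - 1
= 0 + 0 - 1
= 0 - 1 = -1
Res(f, g) = -1

-1


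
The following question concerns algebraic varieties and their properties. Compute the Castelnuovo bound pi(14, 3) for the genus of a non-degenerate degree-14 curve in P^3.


Castelnuovo's bound: write d - 1 = m(r-1) + epsilon with 0 <= epsilon < r-1.
d - 1 = 14 - 1 = 13
r - 1 = 3 - 1 = 2
13 = 6*2 + 1, so m = 6, epsilon = 1
pi(d, r) = m(m-1)(r-1)/2 + m*epsilon
= 6*5*2/2 + 6*1
= 60/2 + 6
= 30 + 6 = 36

36


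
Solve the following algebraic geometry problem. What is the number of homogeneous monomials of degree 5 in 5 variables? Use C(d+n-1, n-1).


The number of degree-5 monomials in 5 variables is C(d+n-1, n-1).
= C(5+5-1, 5-1) = C(9, 4)
= 126

126


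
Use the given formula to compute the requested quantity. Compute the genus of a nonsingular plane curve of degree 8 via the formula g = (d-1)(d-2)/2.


Using the genus formula for smooth plane curves:
g = (d-1)(d-2)/2
g = (8-1)(8-2)/2
g = 7*6/2
g = 42/2 = 21

21


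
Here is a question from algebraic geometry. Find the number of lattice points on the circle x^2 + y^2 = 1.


Systematically check integer values of x where x^2 <= 1.
For each valid x, check if 1 - x^2 is a perfect square.
x=0: 1 - 0 = 1, sqrt = 1 (valid)
x=1: 1 - 1 = 0, sqrt = 0 (valid)
Total integer solutions found: 4

4


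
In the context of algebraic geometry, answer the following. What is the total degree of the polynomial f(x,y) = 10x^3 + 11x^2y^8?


Examine each term for its total degree (sum of exponents).
  Term '10x^3' has total degree 3+0 = 3.
  Term '11x^2y^8' has total degree 2+8 = 10.
The maximum total degree among all terms is 10.

10


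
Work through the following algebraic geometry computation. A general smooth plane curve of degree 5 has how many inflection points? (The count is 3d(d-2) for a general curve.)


For a general smooth plane curve C of degree d, the inflection points are
the intersection of C with its Hessian curve, which has degree 3(d-2).
By Bezout, the total intersection number is d * 3(d-2) = 5 * 9 = 45.
For a general curve every flex is ordinary, so each contributes
multiplicity 1 to C·Hess(C), and the number of distinct inflection
points is 3d(d-2).
Inflection points = 3*5*(5-2) = 3*5*3 = 45

45


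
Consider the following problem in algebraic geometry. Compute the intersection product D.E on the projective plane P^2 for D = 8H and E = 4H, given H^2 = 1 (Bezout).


Using bilinearity of the intersection pairing on the projective plane P^2:
(aH).(bH) = ab * (H.H)
We have H^2 = 1 (Bezout).
D.E = (8H).(4H) = 8*4*1
= 32*1
= 32

32


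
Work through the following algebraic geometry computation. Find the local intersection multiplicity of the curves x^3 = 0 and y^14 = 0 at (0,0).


The intersection multiplicity of V(x^a) and V(y^b) at the origin is:
I(O; V(x^3), V(y^14)) = dim_k(k[x,y]/(x^3, y^14))
A basis for k[x,y]/(x^3, y^14) is the set of monomials x^i * y^j
where 0 <= i < 3 and 0 <= j < 14.
The number of such monomials is 3 * 14 = 42

42


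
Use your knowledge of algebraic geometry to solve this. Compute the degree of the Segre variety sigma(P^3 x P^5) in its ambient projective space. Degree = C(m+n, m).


The degree of the Segre variety P^3 x P^5 is C(m+n, m).
= C(8, 3)
= 56

56


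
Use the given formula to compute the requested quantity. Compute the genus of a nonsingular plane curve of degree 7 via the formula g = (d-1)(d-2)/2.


Using the genus formula for smooth plane curves:
g = (d-1)(d-2)/2
g = (7-1)(7-2)/2
g = 6*5/2
g = 30/2 = 15

15


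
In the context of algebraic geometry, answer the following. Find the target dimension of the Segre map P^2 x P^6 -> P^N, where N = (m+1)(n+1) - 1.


The Segre embedding maps P^m x P^n into P^N via
all products of coordinates from each factor.
N = (m+1)(n+1) - 1
N = (2+1)(6+1) - 1
N = 3*7 - 1
N = 21 - 1 = 20

20


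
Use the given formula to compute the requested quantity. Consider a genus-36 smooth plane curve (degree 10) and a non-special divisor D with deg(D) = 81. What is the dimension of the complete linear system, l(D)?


First, compute the genus of a smooth plane curve of degree 10:
g = (d-1)(d-2)/2 = (10-1)(10-2)/2 = 36
For a non-special divisor D (i.e., h^1(D) = 0), Riemann-Roch gives:
l(D) = deg(D) - g + 1
Since deg(D) = 81 >= 2g - 1 = 71, D is non-special.
l(D) = 81 - 36 + 1 = 46

46


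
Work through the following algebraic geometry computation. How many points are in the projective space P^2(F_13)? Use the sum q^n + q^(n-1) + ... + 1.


P^2(F_13) has (q^(n+1) - 1)/(q - 1) points.
= 13^2 + 13^1 + 13^0
= 169 + 13 + 1
= 183

183


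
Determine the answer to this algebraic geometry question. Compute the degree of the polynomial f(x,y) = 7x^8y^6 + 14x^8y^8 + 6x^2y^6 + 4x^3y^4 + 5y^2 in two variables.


Examine each term for its total degree (sum of exponents).
  Term '7x^8y^6' has total degree 8+6 = 14.
  Term '14x^8y^8' has total degree 8+8 = 16.
  Term '6x^2y^6' has total degree 2+6 = 8.
  Term '4x^3y^4' has total degree 3+4 = 7.
  Term '5y^2' has total degree 0+2 = 2.
The maximum total degree among all terms is 16.

16


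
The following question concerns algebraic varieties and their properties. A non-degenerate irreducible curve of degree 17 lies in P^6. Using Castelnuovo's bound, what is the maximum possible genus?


Castelnuovo's bound: write d - 1 = m(r-1) + epsilon with 0 <= epsilon < r-1.
d - 1 = 17 - 1 = 16
r - 1 = 6 - 1 = 5
16 = 3*5 + 1, so m = 3, epsilon = 1
pi(d, r) = m(m-1)(r-1)/2 + m*epsilon
= 3*2*5/2 + 3*1
= 30/2 + 3
= 15 + 3 = 18

18


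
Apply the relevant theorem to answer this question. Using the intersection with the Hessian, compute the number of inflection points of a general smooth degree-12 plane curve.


For a general smooth plane curve C of degree d, the inflection points are
the intersection of C with its Hessian curve, which has degree 3(d-2).
By Bezout, the total intersection number is d * 3(d-2) = 12 * 30 = 360.
For a general curve every flex is ordinary, so each contributes
multiplicity 1 to C·Hess(C), and the number of distinct inflection
points is 3d(d-2).
Inflection points = 3*12*(12-2) = 3*12*10 = 360

360


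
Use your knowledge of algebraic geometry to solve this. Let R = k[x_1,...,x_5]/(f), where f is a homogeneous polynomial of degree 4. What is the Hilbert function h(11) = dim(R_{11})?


For R = k[x_1,...,x_n]/(f) with f homogeneous of degree e:
The Hilbert series is (1 - t^e)/(1 - t)^n.
So h(d) = C(d+n-1, n-1) - C(d-e+n-1, n-1) for d >= e.
With n=5, e=4, d=11:
C(11+5-1, 5-1) = C(15, 4) = 1365
C(11-4+5-1, 5-1) = C(11, 4) = 330
h(11) = 1365 - 330 = 1035

1035


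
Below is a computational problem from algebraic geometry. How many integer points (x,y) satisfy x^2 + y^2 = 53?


Systematically check integer values of x where x^2 <= 53.
For each valid x, check if 53 - x^2 is a perfect square.
x=2: 53 - 4 = 49, sqrt = 7 (valid)
x=7: 53 - 49 = 4, sqrt = 2 (valid)
Total integer solutions found: 8

8


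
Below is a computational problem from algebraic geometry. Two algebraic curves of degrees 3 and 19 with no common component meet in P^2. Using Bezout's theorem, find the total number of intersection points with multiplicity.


Bezout's theorem states the intersection count equals the product of degrees.
Intersection count = 3 * 19 = 57

57


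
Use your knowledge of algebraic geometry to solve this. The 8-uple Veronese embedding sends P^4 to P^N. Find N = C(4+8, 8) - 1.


The Veronese embedding v_d: P^n -> P^N maps each point to all
degree-d monomials in n+1 homogeneous coordinates.
N = C(n+d, d) - 1
N = C(4+8, 8) - 1
N = C(12, 8) - 1
C(12, 8) = 495
N = 495 - 1 = 494

494


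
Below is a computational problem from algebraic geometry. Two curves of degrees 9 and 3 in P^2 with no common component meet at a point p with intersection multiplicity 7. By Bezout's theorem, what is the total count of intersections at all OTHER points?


By Bezout's theorem, the total intersection number is d1 * d2.
Total = 9 * 3 = 27
Intersection multiplicity at p = 7
Remaining intersections = 27 - 7 = 20

20


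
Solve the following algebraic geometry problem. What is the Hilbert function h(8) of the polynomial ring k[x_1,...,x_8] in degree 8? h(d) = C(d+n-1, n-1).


The Hilbert function for the polynomial ring in 8 variables is:
h(d) = C(d+n-1, n-1)
h(8) = C(8+8-1, 8-1) = C(15, 7)
= 15! / (7! * 8!)
= 6435

6435


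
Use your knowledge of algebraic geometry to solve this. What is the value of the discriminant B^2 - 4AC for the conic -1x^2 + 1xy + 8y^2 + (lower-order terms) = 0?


The discriminant of a conic Ax^2 + Bxy + Cy^2 + ... = 0 is B^2 - 4AC.
B^2 = 1^2 = 1
4AC = 4*(-1)*8 = -32
Discriminant = 1 + 32 = 33

33


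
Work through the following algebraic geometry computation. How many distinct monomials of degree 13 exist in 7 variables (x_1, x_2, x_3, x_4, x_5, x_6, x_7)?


The number of degree-13 monomials in 7 variables is C(d+n-1, n-1).
= C(13+7-1, 7-1) = C(19, 6)
= 27132

27132


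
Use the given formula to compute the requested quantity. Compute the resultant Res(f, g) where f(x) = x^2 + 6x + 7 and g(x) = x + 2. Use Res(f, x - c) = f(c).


For Res(f, x - c), we evaluate f at x = c.
f(-2) = (-2)^2 + 6*(-2) + 7
= 4 - 12 + 7
= -8 + 7 = -1
Res(f, g) = -1

-1


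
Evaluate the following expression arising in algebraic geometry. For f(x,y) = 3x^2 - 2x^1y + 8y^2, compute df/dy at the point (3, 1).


df/dy = (-2)*x^1 + 2*8*y^1
At (3,1): (-2)*3^1 + 2*8*1^1
= -6 + 16
= 10

10


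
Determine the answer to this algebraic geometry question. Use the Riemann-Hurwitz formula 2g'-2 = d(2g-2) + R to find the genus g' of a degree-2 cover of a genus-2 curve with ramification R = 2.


Riemann-Hurwitz formula: 2g' - 2 = d(2g - 2) + R
Given: d = 2, g = 2, R = 2
2g' - 2 = 2*(2*2 - 2) + 2
2g' - 2 = 2*2 + 2
2g' - 2 = 4 + 2 = 6
2g' = 8
g' = 4

4


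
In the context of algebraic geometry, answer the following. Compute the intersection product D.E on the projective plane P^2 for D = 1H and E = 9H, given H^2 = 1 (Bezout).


Using bilinearity of the intersection pairing on the projective plane P^2:
(aH).(bH) = ab * (H.H)
We have H^2 = 1 (Bezout).
D.E = (1H).(9H) = 1*9*1
= 9*1
= 9

9


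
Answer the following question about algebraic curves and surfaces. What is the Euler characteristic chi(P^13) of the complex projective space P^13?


The complex projective space P^13 has one cell in each even real dimension 0, 2, ..., 26.
The cohomology groups are H^{2k}(P^13) = Z for k = 0,...,13, and 0 otherwise.
Euler characteristic = sum of Betti numbers = 1 per even-dimensional cohomology group.
chi(P^13) = 13 + 1 = 14

14


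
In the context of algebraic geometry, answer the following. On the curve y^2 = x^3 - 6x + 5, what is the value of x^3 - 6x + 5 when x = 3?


Compute x^3 - 6x + 5 at x = 3:
x^3 = 3^3 = 27
(-6)*x = (-6)*3 = -18
Sum: 27 - 18 + 5 = 14

14


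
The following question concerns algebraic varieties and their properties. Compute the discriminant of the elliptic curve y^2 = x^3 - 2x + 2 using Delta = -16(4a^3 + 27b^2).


Compute each component:
4a^3 = 4*(-2)^3 = 4*(-8) = -32
27b^2 = 27*2^2 = 27*4 = 108
4a^3 + 27b^2 = -32 + 108 = 76
Delta = -16*76 = -1216

-1216


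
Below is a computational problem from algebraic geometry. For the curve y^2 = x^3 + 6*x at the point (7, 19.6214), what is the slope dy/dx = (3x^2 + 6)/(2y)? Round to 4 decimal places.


Using implicit differentiation of y^2 = x^3 + 6*x:
2y * dy/dx = 3x^2 + 6
dy/dx = (3x^2 + 6)/(2y)
Numerator: 3*7^2 + 6 = 153
Denominator: 2*19.6214 = 39.2428
dy/dx = 153/39.2428 = 3.8988

3.8988


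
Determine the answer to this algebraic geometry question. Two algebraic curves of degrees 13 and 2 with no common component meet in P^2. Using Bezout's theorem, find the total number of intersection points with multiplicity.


Bezout's theorem states the intersection count equals the product of degrees.
Intersection count = 13 * 2 = 26

26


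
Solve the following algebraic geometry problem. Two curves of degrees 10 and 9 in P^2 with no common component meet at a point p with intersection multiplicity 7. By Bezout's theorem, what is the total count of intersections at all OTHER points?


By Bezout's theorem, the total intersection number is d1 * d2.
Total = 10 * 9 = 90
Intersection multiplicity at p = 7
Remaining intersections = 90 - 7 = 83

83


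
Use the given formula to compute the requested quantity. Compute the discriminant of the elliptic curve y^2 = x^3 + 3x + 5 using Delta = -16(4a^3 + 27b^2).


Compute each component:
4a^3 = 4*3^3 = 4*27 = 108
27b^2 = 27*5^2 = 27*25 = 675
4a^3 + 27b^2 = 108 + 675 = 783
Delta = -16*783 = -12528

-12528


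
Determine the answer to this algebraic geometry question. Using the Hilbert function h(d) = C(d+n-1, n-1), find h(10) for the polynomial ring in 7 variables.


The Hilbert function for the polynomial ring in 7 variables is:
h(d) = C(d+n-1, n-1)
h(10) = C(10+7-1, 7-1) = C(16, 6)
= 16! / (6! * 10!)
= 8008

8008


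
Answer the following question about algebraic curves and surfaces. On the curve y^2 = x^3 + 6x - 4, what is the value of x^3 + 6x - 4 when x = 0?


Compute x^3 + 6x - 4 at x = 0:
x^3 = 0^3 = 0
6*x = 6*0 = 0
Sum: 0 + 0 - 4 = -4

-4


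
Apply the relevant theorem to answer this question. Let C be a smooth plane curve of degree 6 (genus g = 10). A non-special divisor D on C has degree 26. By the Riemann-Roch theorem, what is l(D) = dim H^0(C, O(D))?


First, compute the genus of a smooth plane curve of degree 6:
g = (d-1)(d-2)/2 = (6-1)(6-2)/2 = 10
For a non-special divisor D (i.e., h^1(D) = 0), Riemann-Roch gives:
l(D) = deg(D) - g + 1
Since deg(D) = 26 >= 2g - 1 = 19, D is non-special.
l(D) = 26 - 10 + 1 = 17

17


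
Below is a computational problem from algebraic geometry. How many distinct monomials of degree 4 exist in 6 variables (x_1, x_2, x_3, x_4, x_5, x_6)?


The number of degree-4 monomials in 6 variables is C(d+n-1, n-1).
= C(4+6-1, 6-1) = C(9, 5)
= 126

126


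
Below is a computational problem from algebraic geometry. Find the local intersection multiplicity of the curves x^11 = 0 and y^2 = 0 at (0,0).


The intersection multiplicity of V(x^a) and V(y^b) at the origin is:
I(O; V(x^11), V(y^2)) = dim_k(k[x,y]/(x^11, y^2))
A basis for k[x,y]/(x^11, y^2) is the set of monomials x^i * y^j
where 0 <= i < 11 and 0 <= j < 2.
The number of such monomials is 11 * 2 = 22

22


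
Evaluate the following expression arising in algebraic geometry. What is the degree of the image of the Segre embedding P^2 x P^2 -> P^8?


The degree of the Segre variety P^2 x P^2 is C(m+n, m).
= C(4, 2)
= 6

6


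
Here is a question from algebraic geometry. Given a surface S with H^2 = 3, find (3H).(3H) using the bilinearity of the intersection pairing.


Using bilinearity of the intersection pairing on a surface S:
(aH).(bH) = ab * (H.H)
We have H^2 = 3.
D.E = (3H).(3H) = 3*3*3
= 9*3
= 27

27


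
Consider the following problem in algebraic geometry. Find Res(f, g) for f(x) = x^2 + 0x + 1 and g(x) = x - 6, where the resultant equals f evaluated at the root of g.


For Res(f, x - c), we evaluate f at x = c.
f(6) = 6^2 + 0*6 + 1
= 36 + 0 + 1
= 36 + 1 = 37
Res(f, g) = 37

37


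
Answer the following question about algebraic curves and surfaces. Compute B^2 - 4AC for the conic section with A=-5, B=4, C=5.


The discriminant of a conic Ax^2 + Bxy + Cy^2 + ... = 0 is B^2 - 4AC.
B^2 = 4^2 = 16
4AC = 4*(-5)*5 = -100
Discriminant = 16 + 100 = 116

116


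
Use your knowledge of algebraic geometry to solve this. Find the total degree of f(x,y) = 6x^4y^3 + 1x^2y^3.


Examine each term for its total degree (sum of exponents).
  Term '6x^4y^3' has total degree 4+3 = 7.
  Term '1x^2y^3' has total degree 2+3 = 5.
The maximum total degree among all terms is 7.

7


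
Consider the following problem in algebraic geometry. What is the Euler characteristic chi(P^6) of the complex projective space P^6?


The complex projective space P^6 has one cell in each even real dimension 0, 2, ..., 12.
The cohomology groups are H^{2k}(P^6) = Z for k = 0,...,6, and 0 otherwise.
Euler characteristic = sum of Betti numbers = 1 per even-dimensional cohomology group.
chi(P^6) = 6 + 1 = 7

7


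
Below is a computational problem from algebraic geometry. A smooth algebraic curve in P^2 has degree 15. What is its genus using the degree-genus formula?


Using the genus formula for smooth plane curves:
g = (d-1)(d-2)/2
g = (15-1)(15-2)/2
g = 14*13/2
g = 182/2 = 91

91


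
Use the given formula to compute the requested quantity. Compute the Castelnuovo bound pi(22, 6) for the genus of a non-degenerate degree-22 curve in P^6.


Castelnuovo's bound: write d - 1 = m(r-1) + epsilon with 0 <= epsilon < r-1.
d - 1 = 22 - 1 = 21
r - 1 = 6 - 1 = 5
21 = 4*5 + 1, so m = 4, epsilon = 1
pi(d, r) = m(m-1)(r-1)/2 + m*epsilon
= 4*3*5/2 + 4*1
= 60/2 + 4
= 30 + 4 = 34

34


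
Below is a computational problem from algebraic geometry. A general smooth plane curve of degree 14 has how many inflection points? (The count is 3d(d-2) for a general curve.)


For a general smooth plane curve C of degree d, the inflection points are
the intersection of C with its Hessian curve, which has degree 3(d-2).
By Bezout, the total intersection number is d * 3(d-2) = 14 * 36 = 504.
For a general curve every flex is ordinary, so each contributes
multiplicity 1 to C·Hess(C), and the number of distinct inflection
points is 3d(d-2).
Inflection points = 3*14*(14-2) = 3*14*12 = 504

504


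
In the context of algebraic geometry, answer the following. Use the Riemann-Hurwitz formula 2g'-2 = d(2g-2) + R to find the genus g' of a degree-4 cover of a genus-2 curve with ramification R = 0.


Riemann-Hurwitz formula: 2g' - 2 = d(2g - 2) + R
Given: d = 4, g = 2, R = 0
2g' - 2 = 4*(2*2 - 2) + 0
2g' - 2 = 4*2 + 0
2g' - 2 = 8 + 0 = 8
2g' = 10
g' = 5

5


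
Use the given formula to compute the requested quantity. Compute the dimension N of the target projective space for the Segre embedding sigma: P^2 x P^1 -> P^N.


The Segre embedding maps P^m x P^n into P^N via
all products of coordinates from each factor.
N = (m+1)(n+1) - 1
N = (2+1)(1+1) - 1
N = 3*2 - 1
N = 6 - 1 = 5

5


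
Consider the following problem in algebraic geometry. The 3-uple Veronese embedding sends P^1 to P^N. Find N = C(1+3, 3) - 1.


The Veronese embedding v_d: P^n -> P^N maps each point to all
degree-d monomials in n+1 homogeneous coordinates.
N = C(n+d, d) - 1
N = C(1+3, 3) - 1
N = C(4, 3) - 1
C(4, 3) = 4
N = 4 - 1 = 3

3
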